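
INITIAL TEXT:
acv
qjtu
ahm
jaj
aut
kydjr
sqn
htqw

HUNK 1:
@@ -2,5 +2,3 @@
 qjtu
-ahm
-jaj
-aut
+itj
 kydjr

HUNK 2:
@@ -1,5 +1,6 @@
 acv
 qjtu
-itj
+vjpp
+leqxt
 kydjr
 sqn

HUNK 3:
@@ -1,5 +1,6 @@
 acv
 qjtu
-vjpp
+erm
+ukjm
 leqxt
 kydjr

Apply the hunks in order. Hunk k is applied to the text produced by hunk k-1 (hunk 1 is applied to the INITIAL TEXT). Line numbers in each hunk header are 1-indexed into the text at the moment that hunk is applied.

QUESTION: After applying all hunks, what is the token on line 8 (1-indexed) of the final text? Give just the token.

Hunk 1: at line 2 remove [ahm,jaj,aut] add [itj] -> 6 lines: acv qjtu itj kydjr sqn htqw
Hunk 2: at line 1 remove [itj] add [vjpp,leqxt] -> 7 lines: acv qjtu vjpp leqxt kydjr sqn htqw
Hunk 3: at line 1 remove [vjpp] add [erm,ukjm] -> 8 lines: acv qjtu erm ukjm leqxt kydjr sqn htqw
Final line 8: htqw

Answer: htqw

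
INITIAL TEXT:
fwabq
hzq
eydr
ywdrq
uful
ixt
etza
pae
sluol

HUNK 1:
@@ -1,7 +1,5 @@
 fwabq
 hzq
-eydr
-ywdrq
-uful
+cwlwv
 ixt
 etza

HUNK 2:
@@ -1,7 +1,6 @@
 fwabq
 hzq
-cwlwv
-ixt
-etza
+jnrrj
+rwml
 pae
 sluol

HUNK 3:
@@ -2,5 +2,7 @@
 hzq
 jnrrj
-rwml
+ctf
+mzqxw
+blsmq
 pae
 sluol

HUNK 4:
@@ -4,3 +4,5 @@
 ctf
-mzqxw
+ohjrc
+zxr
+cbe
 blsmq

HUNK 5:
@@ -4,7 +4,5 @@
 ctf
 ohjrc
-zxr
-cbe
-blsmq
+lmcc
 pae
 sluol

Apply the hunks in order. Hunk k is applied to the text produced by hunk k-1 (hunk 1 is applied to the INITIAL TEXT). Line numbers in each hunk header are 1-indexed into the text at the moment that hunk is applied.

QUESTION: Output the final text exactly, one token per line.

Hunk 1: at line 1 remove [eydr,ywdrq,uful] add [cwlwv] -> 7 lines: fwabq hzq cwlwv ixt etza pae sluol
Hunk 2: at line 1 remove [cwlwv,ixt,etza] add [jnrrj,rwml] -> 6 lines: fwabq hzq jnrrj rwml pae sluol
Hunk 3: at line 2 remove [rwml] add [ctf,mzqxw,blsmq] -> 8 lines: fwabq hzq jnrrj ctf mzqxw blsmq pae sluol
Hunk 4: at line 4 remove [mzqxw] add [ohjrc,zxr,cbe] -> 10 lines: fwabq hzq jnrrj ctf ohjrc zxr cbe blsmq pae sluol
Hunk 5: at line 4 remove [zxr,cbe,blsmq] add [lmcc] -> 8 lines: fwabq hzq jnrrj ctf ohjrc lmcc pae sluol

Answer: fwabq
hzq
jnrrj
ctf
ohjrc
lmcc
pae
sluol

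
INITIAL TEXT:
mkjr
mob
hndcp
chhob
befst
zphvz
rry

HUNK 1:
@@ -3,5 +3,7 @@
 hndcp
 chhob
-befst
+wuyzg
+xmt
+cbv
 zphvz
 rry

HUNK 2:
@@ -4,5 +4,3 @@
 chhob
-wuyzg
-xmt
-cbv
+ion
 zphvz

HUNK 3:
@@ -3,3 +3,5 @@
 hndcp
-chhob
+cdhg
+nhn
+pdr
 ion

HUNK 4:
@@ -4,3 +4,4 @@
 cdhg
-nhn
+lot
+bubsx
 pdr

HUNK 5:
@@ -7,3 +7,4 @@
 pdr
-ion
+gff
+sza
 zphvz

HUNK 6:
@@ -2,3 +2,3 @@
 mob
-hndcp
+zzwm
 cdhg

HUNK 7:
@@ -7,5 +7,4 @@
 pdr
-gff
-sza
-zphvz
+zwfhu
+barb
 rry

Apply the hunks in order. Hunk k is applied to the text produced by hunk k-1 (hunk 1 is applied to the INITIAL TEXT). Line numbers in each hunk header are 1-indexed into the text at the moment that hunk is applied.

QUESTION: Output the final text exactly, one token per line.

Answer: mkjr
mob
zzwm
cdhg
lot
bubsx
pdr
zwfhu
barb
rry

Derivation:
Hunk 1: at line 3 remove [befst] add [wuyzg,xmt,cbv] -> 9 lines: mkjr mob hndcp chhob wuyzg xmt cbv zphvz rry
Hunk 2: at line 4 remove [wuyzg,xmt,cbv] add [ion] -> 7 lines: mkjr mob hndcp chhob ion zphvz rry
Hunk 3: at line 3 remove [chhob] add [cdhg,nhn,pdr] -> 9 lines: mkjr mob hndcp cdhg nhn pdr ion zphvz rry
Hunk 4: at line 4 remove [nhn] add [lot,bubsx] -> 10 lines: mkjr mob hndcp cdhg lot bubsx pdr ion zphvz rry
Hunk 5: at line 7 remove [ion] add [gff,sza] -> 11 lines: mkjr mob hndcp cdhg lot bubsx pdr gff sza zphvz rry
Hunk 6: at line 2 remove [hndcp] add [zzwm] -> 11 lines: mkjr mob zzwm cdhg lot bubsx pdr gff sza zphvz rry
Hunk 7: at line 7 remove [gff,sza,zphvz] add [zwfhu,barb] -> 10 lines: mkjr mob zzwm cdhg lot bubsx pdr zwfhu barb rry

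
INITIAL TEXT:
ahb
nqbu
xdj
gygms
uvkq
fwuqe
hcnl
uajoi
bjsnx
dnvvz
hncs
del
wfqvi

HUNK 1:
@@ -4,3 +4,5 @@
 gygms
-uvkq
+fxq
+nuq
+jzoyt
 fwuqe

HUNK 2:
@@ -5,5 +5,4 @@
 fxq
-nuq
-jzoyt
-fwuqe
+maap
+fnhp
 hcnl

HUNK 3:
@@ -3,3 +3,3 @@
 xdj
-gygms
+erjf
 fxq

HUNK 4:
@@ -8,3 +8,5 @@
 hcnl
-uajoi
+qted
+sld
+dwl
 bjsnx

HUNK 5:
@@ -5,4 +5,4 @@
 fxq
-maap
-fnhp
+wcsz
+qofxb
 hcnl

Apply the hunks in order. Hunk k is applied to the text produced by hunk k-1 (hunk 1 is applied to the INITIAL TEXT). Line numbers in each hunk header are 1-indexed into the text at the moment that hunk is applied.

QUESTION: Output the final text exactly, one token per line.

Hunk 1: at line 4 remove [uvkq] add [fxq,nuq,jzoyt] -> 15 lines: ahb nqbu xdj gygms fxq nuq jzoyt fwuqe hcnl uajoi bjsnx dnvvz hncs del wfqvi
Hunk 2: at line 5 remove [nuq,jzoyt,fwuqe] add [maap,fnhp] -> 14 lines: ahb nqbu xdj gygms fxq maap fnhp hcnl uajoi bjsnx dnvvz hncs del wfqvi
Hunk 3: at line 3 remove [gygms] add [erjf] -> 14 lines: ahb nqbu xdj erjf fxq maap fnhp hcnl uajoi bjsnx dnvvz hncs del wfqvi
Hunk 4: at line 8 remove [uajoi] add [qted,sld,dwl] -> 16 lines: ahb nqbu xdj erjf fxq maap fnhp hcnl qted sld dwl bjsnx dnvvz hncs del wfqvi
Hunk 5: at line 5 remove [maap,fnhp] add [wcsz,qofxb] -> 16 lines: ahb nqbu xdj erjf fxq wcsz qofxb hcnl qted sld dwl bjsnx dnvvz hncs del wfqvi

Answer: ahb
nqbu
xdj
erjf
fxq
wcsz
qofxb
hcnl
qted
sld
dwl
bjsnx
dnvvz
hncs
del
wfqvi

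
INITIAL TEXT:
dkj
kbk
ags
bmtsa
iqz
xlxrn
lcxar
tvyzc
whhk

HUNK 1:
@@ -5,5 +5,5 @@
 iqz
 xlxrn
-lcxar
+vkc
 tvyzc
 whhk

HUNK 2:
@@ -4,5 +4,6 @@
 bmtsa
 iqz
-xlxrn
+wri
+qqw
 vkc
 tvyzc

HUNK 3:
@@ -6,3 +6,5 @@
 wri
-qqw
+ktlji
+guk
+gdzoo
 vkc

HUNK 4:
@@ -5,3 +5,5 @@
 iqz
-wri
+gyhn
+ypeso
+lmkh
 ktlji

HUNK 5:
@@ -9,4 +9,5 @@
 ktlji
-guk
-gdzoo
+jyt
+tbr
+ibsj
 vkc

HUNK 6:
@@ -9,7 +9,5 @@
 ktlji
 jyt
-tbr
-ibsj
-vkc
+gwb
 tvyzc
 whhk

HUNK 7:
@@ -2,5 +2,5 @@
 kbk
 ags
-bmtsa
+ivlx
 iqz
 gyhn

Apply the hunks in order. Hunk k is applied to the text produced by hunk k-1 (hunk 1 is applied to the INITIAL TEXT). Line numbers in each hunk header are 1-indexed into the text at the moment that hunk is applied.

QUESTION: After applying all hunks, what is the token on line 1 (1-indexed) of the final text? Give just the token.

Answer: dkj

Derivation:
Hunk 1: at line 5 remove [lcxar] add [vkc] -> 9 lines: dkj kbk ags bmtsa iqz xlxrn vkc tvyzc whhk
Hunk 2: at line 4 remove [xlxrn] add [wri,qqw] -> 10 lines: dkj kbk ags bmtsa iqz wri qqw vkc tvyzc whhk
Hunk 3: at line 6 remove [qqw] add [ktlji,guk,gdzoo] -> 12 lines: dkj kbk ags bmtsa iqz wri ktlji guk gdzoo vkc tvyzc whhk
Hunk 4: at line 5 remove [wri] add [gyhn,ypeso,lmkh] -> 14 lines: dkj kbk ags bmtsa iqz gyhn ypeso lmkh ktlji guk gdzoo vkc tvyzc whhk
Hunk 5: at line 9 remove [guk,gdzoo] add [jyt,tbr,ibsj] -> 15 lines: dkj kbk ags bmtsa iqz gyhn ypeso lmkh ktlji jyt tbr ibsj vkc tvyzc whhk
Hunk 6: at line 9 remove [tbr,ibsj,vkc] add [gwb] -> 13 lines: dkj kbk ags bmtsa iqz gyhn ypeso lmkh ktlji jyt gwb tvyzc whhk
Hunk 7: at line 2 remove [bmtsa] add [ivlx] -> 13 lines: dkj kbk ags ivlx iqz gyhn ypeso lmkh ktlji jyt gwb tvyzc whhk
Final line 1: dkj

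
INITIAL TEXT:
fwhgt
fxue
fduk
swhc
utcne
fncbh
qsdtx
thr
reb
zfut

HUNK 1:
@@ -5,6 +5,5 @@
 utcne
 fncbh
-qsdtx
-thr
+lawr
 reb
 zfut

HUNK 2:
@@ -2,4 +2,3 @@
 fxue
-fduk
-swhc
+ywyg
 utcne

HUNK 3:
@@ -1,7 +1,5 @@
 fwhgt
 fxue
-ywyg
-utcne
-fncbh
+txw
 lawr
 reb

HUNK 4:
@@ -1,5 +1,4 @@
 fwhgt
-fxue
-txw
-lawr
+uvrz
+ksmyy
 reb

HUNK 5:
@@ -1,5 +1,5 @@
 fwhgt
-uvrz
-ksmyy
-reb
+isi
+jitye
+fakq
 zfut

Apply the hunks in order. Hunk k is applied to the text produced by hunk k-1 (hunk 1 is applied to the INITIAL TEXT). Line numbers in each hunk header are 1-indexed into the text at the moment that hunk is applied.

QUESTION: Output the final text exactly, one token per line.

Answer: fwhgt
isi
jitye
fakq
zfut

Derivation:
Hunk 1: at line 5 remove [qsdtx,thr] add [lawr] -> 9 lines: fwhgt fxue fduk swhc utcne fncbh lawr reb zfut
Hunk 2: at line 2 remove [fduk,swhc] add [ywyg] -> 8 lines: fwhgt fxue ywyg utcne fncbh lawr reb zfut
Hunk 3: at line 1 remove [ywyg,utcne,fncbh] add [txw] -> 6 lines: fwhgt fxue txw lawr reb zfut
Hunk 4: at line 1 remove [fxue,txw,lawr] add [uvrz,ksmyy] -> 5 lines: fwhgt uvrz ksmyy reb zfut
Hunk 5: at line 1 remove [uvrz,ksmyy,reb] add [isi,jitye,fakq] -> 5 lines: fwhgt isi jitye fakq zfut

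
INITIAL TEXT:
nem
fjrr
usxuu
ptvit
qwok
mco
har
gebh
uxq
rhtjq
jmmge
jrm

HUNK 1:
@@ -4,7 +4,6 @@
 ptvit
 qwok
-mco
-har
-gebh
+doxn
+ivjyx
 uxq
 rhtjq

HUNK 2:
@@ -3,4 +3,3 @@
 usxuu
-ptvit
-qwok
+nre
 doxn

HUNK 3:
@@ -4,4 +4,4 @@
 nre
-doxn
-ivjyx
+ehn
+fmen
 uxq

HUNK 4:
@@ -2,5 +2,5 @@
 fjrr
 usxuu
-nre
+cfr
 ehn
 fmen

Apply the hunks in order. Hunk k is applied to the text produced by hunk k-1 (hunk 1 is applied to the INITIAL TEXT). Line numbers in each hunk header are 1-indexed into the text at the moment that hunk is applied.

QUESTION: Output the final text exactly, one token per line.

Hunk 1: at line 4 remove [mco,har,gebh] add [doxn,ivjyx] -> 11 lines: nem fjrr usxuu ptvit qwok doxn ivjyx uxq rhtjq jmmge jrm
Hunk 2: at line 3 remove [ptvit,qwok] add [nre] -> 10 lines: nem fjrr usxuu nre doxn ivjyx uxq rhtjq jmmge jrm
Hunk 3: at line 4 remove [doxn,ivjyx] add [ehn,fmen] -> 10 lines: nem fjrr usxuu nre ehn fmen uxq rhtjq jmmge jrm
Hunk 4: at line 2 remove [nre] add [cfr] -> 10 lines: nem fjrr usxuu cfr ehn fmen uxq rhtjq jmmge jrm

Answer: nem
fjrr
usxuu
cfr
ehn
fmen
uxq
rhtjq
jmmge
jrm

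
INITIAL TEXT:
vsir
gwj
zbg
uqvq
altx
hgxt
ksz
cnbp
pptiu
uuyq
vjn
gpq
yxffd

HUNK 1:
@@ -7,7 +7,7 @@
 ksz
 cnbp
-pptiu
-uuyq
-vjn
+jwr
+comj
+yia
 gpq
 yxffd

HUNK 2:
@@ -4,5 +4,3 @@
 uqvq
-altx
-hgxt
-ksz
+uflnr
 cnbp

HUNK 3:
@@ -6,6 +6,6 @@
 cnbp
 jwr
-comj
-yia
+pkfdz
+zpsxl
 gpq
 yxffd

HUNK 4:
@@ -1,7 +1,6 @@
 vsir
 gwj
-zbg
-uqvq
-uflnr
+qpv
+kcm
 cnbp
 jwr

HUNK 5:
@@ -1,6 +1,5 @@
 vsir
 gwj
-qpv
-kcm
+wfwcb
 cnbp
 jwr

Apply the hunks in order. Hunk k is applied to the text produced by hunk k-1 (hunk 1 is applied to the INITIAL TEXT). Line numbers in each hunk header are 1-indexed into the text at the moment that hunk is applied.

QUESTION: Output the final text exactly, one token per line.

Answer: vsir
gwj
wfwcb
cnbp
jwr
pkfdz
zpsxl
gpq
yxffd

Derivation:
Hunk 1: at line 7 remove [pptiu,uuyq,vjn] add [jwr,comj,yia] -> 13 lines: vsir gwj zbg uqvq altx hgxt ksz cnbp jwr comj yia gpq yxffd
Hunk 2: at line 4 remove [altx,hgxt,ksz] add [uflnr] -> 11 lines: vsir gwj zbg uqvq uflnr cnbp jwr comj yia gpq yxffd
Hunk 3: at line 6 remove [comj,yia] add [pkfdz,zpsxl] -> 11 lines: vsir gwj zbg uqvq uflnr cnbp jwr pkfdz zpsxl gpq yxffd
Hunk 4: at line 1 remove [zbg,uqvq,uflnr] add [qpv,kcm] -> 10 lines: vsir gwj qpv kcm cnbp jwr pkfdz zpsxl gpq yxffd
Hunk 5: at line 1 remove [qpv,kcm] add [wfwcb] -> 9 lines: vsir gwj wfwcb cnbp jwr pkfdz zpsxl gpq yxffd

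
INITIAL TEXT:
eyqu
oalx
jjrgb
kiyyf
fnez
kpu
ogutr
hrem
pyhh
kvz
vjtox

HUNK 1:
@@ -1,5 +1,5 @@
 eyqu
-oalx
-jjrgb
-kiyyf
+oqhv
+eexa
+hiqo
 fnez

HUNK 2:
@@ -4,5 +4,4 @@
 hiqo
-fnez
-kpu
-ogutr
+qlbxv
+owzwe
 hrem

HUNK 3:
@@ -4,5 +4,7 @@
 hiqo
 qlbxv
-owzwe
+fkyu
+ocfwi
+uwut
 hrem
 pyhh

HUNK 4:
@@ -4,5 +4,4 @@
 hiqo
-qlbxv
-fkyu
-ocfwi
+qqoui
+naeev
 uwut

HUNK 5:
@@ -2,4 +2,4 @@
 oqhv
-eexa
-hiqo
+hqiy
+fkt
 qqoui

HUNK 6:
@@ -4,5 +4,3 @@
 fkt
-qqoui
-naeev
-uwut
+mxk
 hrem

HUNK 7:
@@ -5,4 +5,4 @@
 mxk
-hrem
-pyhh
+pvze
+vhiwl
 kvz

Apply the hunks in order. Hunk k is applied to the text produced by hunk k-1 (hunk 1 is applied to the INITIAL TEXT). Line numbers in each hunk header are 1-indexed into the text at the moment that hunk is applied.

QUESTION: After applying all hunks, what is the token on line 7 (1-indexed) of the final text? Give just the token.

Answer: vhiwl

Derivation:
Hunk 1: at line 1 remove [oalx,jjrgb,kiyyf] add [oqhv,eexa,hiqo] -> 11 lines: eyqu oqhv eexa hiqo fnez kpu ogutr hrem pyhh kvz vjtox
Hunk 2: at line 4 remove [fnez,kpu,ogutr] add [qlbxv,owzwe] -> 10 lines: eyqu oqhv eexa hiqo qlbxv owzwe hrem pyhh kvz vjtox
Hunk 3: at line 4 remove [owzwe] add [fkyu,ocfwi,uwut] -> 12 lines: eyqu oqhv eexa hiqo qlbxv fkyu ocfwi uwut hrem pyhh kvz vjtox
Hunk 4: at line 4 remove [qlbxv,fkyu,ocfwi] add [qqoui,naeev] -> 11 lines: eyqu oqhv eexa hiqo qqoui naeev uwut hrem pyhh kvz vjtox
Hunk 5: at line 2 remove [eexa,hiqo] add [hqiy,fkt] -> 11 lines: eyqu oqhv hqiy fkt qqoui naeev uwut hrem pyhh kvz vjtox
Hunk 6: at line 4 remove [qqoui,naeev,uwut] add [mxk] -> 9 lines: eyqu oqhv hqiy fkt mxk hrem pyhh kvz vjtox
Hunk 7: at line 5 remove [hrem,pyhh] add [pvze,vhiwl] -> 9 lines: eyqu oqhv hqiy fkt mxk pvze vhiwl kvz vjtox
Final line 7: vhiwl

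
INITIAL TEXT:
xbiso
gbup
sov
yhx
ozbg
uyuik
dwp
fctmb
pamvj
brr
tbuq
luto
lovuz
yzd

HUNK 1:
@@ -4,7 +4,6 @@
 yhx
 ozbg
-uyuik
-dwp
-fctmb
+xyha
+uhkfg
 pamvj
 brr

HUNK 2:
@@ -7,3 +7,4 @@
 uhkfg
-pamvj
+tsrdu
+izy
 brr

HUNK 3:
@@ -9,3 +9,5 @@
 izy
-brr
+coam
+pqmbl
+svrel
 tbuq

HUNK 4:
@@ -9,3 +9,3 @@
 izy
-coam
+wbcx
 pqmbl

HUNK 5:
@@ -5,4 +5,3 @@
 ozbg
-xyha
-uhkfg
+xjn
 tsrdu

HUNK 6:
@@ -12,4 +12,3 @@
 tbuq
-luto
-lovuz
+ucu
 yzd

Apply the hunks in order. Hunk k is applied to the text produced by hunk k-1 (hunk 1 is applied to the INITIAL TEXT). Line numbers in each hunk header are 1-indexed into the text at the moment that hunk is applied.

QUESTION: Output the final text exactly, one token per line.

Hunk 1: at line 4 remove [uyuik,dwp,fctmb] add [xyha,uhkfg] -> 13 lines: xbiso gbup sov yhx ozbg xyha uhkfg pamvj brr tbuq luto lovuz yzd
Hunk 2: at line 7 remove [pamvj] add [tsrdu,izy] -> 14 lines: xbiso gbup sov yhx ozbg xyha uhkfg tsrdu izy brr tbuq luto lovuz yzd
Hunk 3: at line 9 remove [brr] add [coam,pqmbl,svrel] -> 16 lines: xbiso gbup sov yhx ozbg xyha uhkfg tsrdu izy coam pqmbl svrel tbuq luto lovuz yzd
Hunk 4: at line 9 remove [coam] add [wbcx] -> 16 lines: xbiso gbup sov yhx ozbg xyha uhkfg tsrdu izy wbcx pqmbl svrel tbuq luto lovuz yzd
Hunk 5: at line 5 remove [xyha,uhkfg] add [xjn] -> 15 lines: xbiso gbup sov yhx ozbg xjn tsrdu izy wbcx pqmbl svrel tbuq luto lovuz yzd
Hunk 6: at line 12 remove [luto,lovuz] add [ucu] -> 14 lines: xbiso gbup sov yhx ozbg xjn tsrdu izy wbcx pqmbl svrel tbuq ucu yzd

Answer: xbiso
gbup
sov
yhx
ozbg
xjn
tsrdu
izy
wbcx
pqmbl
svrel
tbuq
ucu
yzd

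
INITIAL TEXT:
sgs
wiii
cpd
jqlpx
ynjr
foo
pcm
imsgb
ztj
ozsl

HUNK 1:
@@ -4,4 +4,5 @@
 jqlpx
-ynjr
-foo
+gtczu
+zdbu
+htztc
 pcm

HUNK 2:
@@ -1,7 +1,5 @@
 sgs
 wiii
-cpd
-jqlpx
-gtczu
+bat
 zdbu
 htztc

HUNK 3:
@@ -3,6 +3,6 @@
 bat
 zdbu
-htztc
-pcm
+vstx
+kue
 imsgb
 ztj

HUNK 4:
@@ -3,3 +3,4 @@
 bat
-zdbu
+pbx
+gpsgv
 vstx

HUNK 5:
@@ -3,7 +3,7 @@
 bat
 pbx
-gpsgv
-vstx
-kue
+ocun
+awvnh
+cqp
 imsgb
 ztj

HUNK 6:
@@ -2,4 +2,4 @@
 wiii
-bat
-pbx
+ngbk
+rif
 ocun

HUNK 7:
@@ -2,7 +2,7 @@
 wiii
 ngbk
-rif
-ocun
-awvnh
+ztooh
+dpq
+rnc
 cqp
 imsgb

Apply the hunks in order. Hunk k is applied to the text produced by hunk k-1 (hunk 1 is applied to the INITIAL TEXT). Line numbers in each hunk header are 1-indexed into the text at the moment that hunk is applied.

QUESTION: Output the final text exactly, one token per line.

Hunk 1: at line 4 remove [ynjr,foo] add [gtczu,zdbu,htztc] -> 11 lines: sgs wiii cpd jqlpx gtczu zdbu htztc pcm imsgb ztj ozsl
Hunk 2: at line 1 remove [cpd,jqlpx,gtczu] add [bat] -> 9 lines: sgs wiii bat zdbu htztc pcm imsgb ztj ozsl
Hunk 3: at line 3 remove [htztc,pcm] add [vstx,kue] -> 9 lines: sgs wiii bat zdbu vstx kue imsgb ztj ozsl
Hunk 4: at line 3 remove [zdbu] add [pbx,gpsgv] -> 10 lines: sgs wiii bat pbx gpsgv vstx kue imsgb ztj ozsl
Hunk 5: at line 3 remove [gpsgv,vstx,kue] add [ocun,awvnh,cqp] -> 10 lines: sgs wiii bat pbx ocun awvnh cqp imsgb ztj ozsl
Hunk 6: at line 2 remove [bat,pbx] add [ngbk,rif] -> 10 lines: sgs wiii ngbk rif ocun awvnh cqp imsgb ztj ozsl
Hunk 7: at line 2 remove [rif,ocun,awvnh] add [ztooh,dpq,rnc] -> 10 lines: sgs wiii ngbk ztooh dpq rnc cqp imsgb ztj ozsl

Answer: sgs
wiii
ngbk
ztooh
dpq
rnc
cqp
imsgb
ztj
ozsl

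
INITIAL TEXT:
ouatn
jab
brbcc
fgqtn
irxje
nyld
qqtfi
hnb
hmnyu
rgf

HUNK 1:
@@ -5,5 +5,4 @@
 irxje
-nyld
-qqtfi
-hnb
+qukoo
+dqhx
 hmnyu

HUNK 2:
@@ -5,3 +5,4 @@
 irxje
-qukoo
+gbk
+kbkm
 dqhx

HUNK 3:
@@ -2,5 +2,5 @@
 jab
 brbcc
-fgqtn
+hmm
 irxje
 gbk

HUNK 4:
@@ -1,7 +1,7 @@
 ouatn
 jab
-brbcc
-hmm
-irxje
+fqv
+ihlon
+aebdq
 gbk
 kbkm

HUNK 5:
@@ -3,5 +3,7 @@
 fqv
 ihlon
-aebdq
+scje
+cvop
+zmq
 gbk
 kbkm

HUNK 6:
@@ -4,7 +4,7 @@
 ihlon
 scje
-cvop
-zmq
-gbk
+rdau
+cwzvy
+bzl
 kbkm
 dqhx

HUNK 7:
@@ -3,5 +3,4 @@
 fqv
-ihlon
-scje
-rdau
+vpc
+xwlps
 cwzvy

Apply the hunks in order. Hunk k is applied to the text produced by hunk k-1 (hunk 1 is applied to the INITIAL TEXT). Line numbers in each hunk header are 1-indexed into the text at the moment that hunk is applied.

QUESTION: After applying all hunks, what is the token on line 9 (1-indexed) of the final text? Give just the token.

Hunk 1: at line 5 remove [nyld,qqtfi,hnb] add [qukoo,dqhx] -> 9 lines: ouatn jab brbcc fgqtn irxje qukoo dqhx hmnyu rgf
Hunk 2: at line 5 remove [qukoo] add [gbk,kbkm] -> 10 lines: ouatn jab brbcc fgqtn irxje gbk kbkm dqhx hmnyu rgf
Hunk 3: at line 2 remove [fgqtn] add [hmm] -> 10 lines: ouatn jab brbcc hmm irxje gbk kbkm dqhx hmnyu rgf
Hunk 4: at line 1 remove [brbcc,hmm,irxje] add [fqv,ihlon,aebdq] -> 10 lines: ouatn jab fqv ihlon aebdq gbk kbkm dqhx hmnyu rgf
Hunk 5: at line 3 remove [aebdq] add [scje,cvop,zmq] -> 12 lines: ouatn jab fqv ihlon scje cvop zmq gbk kbkm dqhx hmnyu rgf
Hunk 6: at line 4 remove [cvop,zmq,gbk] add [rdau,cwzvy,bzl] -> 12 lines: ouatn jab fqv ihlon scje rdau cwzvy bzl kbkm dqhx hmnyu rgf
Hunk 7: at line 3 remove [ihlon,scje,rdau] add [vpc,xwlps] -> 11 lines: ouatn jab fqv vpc xwlps cwzvy bzl kbkm dqhx hmnyu rgf
Final line 9: dqhx

Answer: dqhx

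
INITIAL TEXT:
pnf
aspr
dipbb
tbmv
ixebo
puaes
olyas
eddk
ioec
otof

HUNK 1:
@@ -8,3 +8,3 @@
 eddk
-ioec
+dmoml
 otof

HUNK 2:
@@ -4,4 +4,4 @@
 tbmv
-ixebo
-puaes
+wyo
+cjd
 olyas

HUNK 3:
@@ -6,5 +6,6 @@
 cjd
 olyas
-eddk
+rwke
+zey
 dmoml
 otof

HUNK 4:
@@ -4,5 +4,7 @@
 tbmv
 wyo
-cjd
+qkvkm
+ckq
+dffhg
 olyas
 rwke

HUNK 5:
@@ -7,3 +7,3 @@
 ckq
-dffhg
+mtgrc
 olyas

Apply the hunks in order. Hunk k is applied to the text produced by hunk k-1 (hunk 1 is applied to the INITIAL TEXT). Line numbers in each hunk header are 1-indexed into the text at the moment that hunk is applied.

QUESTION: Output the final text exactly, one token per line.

Hunk 1: at line 8 remove [ioec] add [dmoml] -> 10 lines: pnf aspr dipbb tbmv ixebo puaes olyas eddk dmoml otof
Hunk 2: at line 4 remove [ixebo,puaes] add [wyo,cjd] -> 10 lines: pnf aspr dipbb tbmv wyo cjd olyas eddk dmoml otof
Hunk 3: at line 6 remove [eddk] add [rwke,zey] -> 11 lines: pnf aspr dipbb tbmv wyo cjd olyas rwke zey dmoml otof
Hunk 4: at line 4 remove [cjd] add [qkvkm,ckq,dffhg] -> 13 lines: pnf aspr dipbb tbmv wyo qkvkm ckq dffhg olyas rwke zey dmoml otof
Hunk 5: at line 7 remove [dffhg] add [mtgrc] -> 13 lines: pnf aspr dipbb tbmv wyo qkvkm ckq mtgrc olyas rwke zey dmoml otof

Answer: pnf
aspr
dipbb
tbmv
wyo
qkvkm
ckq
mtgrc
olyas
rwke
zey
dmoml
otof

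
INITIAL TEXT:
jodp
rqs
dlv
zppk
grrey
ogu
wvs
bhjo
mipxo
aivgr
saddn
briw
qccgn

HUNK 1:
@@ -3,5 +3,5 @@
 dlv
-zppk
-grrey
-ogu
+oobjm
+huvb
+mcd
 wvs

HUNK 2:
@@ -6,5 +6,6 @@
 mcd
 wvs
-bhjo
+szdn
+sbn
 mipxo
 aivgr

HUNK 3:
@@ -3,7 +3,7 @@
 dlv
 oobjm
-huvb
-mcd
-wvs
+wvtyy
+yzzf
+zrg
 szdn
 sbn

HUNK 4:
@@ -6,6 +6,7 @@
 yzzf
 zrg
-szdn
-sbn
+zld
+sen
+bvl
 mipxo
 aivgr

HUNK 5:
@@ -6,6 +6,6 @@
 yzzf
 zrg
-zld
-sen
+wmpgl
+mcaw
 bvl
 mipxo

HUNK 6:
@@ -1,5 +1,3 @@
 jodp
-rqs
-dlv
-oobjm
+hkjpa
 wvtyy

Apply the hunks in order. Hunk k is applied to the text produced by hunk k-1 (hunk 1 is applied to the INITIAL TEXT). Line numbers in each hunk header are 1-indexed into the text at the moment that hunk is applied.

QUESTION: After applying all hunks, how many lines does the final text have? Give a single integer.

Hunk 1: at line 3 remove [zppk,grrey,ogu] add [oobjm,huvb,mcd] -> 13 lines: jodp rqs dlv oobjm huvb mcd wvs bhjo mipxo aivgr saddn briw qccgn
Hunk 2: at line 6 remove [bhjo] add [szdn,sbn] -> 14 lines: jodp rqs dlv oobjm huvb mcd wvs szdn sbn mipxo aivgr saddn briw qccgn
Hunk 3: at line 3 remove [huvb,mcd,wvs] add [wvtyy,yzzf,zrg] -> 14 lines: jodp rqs dlv oobjm wvtyy yzzf zrg szdn sbn mipxo aivgr saddn briw qccgn
Hunk 4: at line 6 remove [szdn,sbn] add [zld,sen,bvl] -> 15 lines: jodp rqs dlv oobjm wvtyy yzzf zrg zld sen bvl mipxo aivgr saddn briw qccgn
Hunk 5: at line 6 remove [zld,sen] add [wmpgl,mcaw] -> 15 lines: jodp rqs dlv oobjm wvtyy yzzf zrg wmpgl mcaw bvl mipxo aivgr saddn briw qccgn
Hunk 6: at line 1 remove [rqs,dlv,oobjm] add [hkjpa] -> 13 lines: jodp hkjpa wvtyy yzzf zrg wmpgl mcaw bvl mipxo aivgr saddn briw qccgn
Final line count: 13

Answer: 13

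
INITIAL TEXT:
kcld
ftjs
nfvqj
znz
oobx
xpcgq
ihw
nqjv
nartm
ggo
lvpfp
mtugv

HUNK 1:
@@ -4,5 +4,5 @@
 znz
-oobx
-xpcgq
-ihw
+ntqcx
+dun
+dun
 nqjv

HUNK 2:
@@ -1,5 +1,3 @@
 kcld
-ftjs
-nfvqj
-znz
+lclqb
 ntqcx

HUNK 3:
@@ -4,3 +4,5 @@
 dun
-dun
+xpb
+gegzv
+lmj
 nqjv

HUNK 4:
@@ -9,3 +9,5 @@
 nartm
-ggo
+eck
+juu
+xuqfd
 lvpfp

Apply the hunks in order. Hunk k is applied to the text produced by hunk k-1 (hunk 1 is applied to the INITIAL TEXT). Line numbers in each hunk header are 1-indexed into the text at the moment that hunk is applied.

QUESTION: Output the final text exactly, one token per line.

Hunk 1: at line 4 remove [oobx,xpcgq,ihw] add [ntqcx,dun,dun] -> 12 lines: kcld ftjs nfvqj znz ntqcx dun dun nqjv nartm ggo lvpfp mtugv
Hunk 2: at line 1 remove [ftjs,nfvqj,znz] add [lclqb] -> 10 lines: kcld lclqb ntqcx dun dun nqjv nartm ggo lvpfp mtugv
Hunk 3: at line 4 remove [dun] add [xpb,gegzv,lmj] -> 12 lines: kcld lclqb ntqcx dun xpb gegzv lmj nqjv nartm ggo lvpfp mtugv
Hunk 4: at line 9 remove [ggo] add [eck,juu,xuqfd] -> 14 lines: kcld lclqb ntqcx dun xpb gegzv lmj nqjv nartm eck juu xuqfd lvpfp mtugv

Answer: kcld
lclqb
ntqcx
dun
xpb
gegzv
lmj
nqjv
nartm
eck
juu
xuqfd
lvpfp
mtugv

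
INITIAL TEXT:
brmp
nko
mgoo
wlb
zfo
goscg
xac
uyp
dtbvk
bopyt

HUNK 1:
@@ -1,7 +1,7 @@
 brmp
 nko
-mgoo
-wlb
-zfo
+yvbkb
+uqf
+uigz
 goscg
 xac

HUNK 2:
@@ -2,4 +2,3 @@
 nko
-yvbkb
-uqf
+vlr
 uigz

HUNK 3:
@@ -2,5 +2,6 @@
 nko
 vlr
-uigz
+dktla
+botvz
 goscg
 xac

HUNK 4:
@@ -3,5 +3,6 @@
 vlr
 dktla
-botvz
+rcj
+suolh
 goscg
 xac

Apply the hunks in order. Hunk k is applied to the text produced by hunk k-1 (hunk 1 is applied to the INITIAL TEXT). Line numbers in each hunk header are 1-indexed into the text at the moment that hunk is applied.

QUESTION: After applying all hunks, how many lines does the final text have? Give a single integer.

Answer: 11

Derivation:
Hunk 1: at line 1 remove [mgoo,wlb,zfo] add [yvbkb,uqf,uigz] -> 10 lines: brmp nko yvbkb uqf uigz goscg xac uyp dtbvk bopyt
Hunk 2: at line 2 remove [yvbkb,uqf] add [vlr] -> 9 lines: brmp nko vlr uigz goscg xac uyp dtbvk bopyt
Hunk 3: at line 2 remove [uigz] add [dktla,botvz] -> 10 lines: brmp nko vlr dktla botvz goscg xac uyp dtbvk bopyt
Hunk 4: at line 3 remove [botvz] add [rcj,suolh] -> 11 lines: brmp nko vlr dktla rcj suolh goscg xac uyp dtbvk bopyt
Final line count: 11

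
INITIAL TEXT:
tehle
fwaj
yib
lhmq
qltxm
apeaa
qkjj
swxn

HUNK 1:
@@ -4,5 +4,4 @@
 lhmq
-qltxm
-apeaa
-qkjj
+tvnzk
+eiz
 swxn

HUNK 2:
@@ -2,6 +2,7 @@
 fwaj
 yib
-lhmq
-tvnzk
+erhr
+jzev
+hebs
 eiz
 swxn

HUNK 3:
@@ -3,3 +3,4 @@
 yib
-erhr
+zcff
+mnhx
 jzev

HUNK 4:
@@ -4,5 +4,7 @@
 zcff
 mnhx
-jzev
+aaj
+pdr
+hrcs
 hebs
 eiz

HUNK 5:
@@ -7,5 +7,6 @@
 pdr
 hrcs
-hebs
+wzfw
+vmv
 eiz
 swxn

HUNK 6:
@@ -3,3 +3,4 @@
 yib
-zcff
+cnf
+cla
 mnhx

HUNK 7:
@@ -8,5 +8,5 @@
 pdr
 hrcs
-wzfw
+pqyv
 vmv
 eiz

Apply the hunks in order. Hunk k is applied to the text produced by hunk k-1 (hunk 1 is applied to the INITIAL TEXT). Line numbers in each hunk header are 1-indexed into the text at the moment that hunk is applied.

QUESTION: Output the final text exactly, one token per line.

Answer: tehle
fwaj
yib
cnf
cla
mnhx
aaj
pdr
hrcs
pqyv
vmv
eiz
swxn

Derivation:
Hunk 1: at line 4 remove [qltxm,apeaa,qkjj] add [tvnzk,eiz] -> 7 lines: tehle fwaj yib lhmq tvnzk eiz swxn
Hunk 2: at line 2 remove [lhmq,tvnzk] add [erhr,jzev,hebs] -> 8 lines: tehle fwaj yib erhr jzev hebs eiz swxn
Hunk 3: at line 3 remove [erhr] add [zcff,mnhx] -> 9 lines: tehle fwaj yib zcff mnhx jzev hebs eiz swxn
Hunk 4: at line 4 remove [jzev] add [aaj,pdr,hrcs] -> 11 lines: tehle fwaj yib zcff mnhx aaj pdr hrcs hebs eiz swxn
Hunk 5: at line 7 remove [hebs] add [wzfw,vmv] -> 12 lines: tehle fwaj yib zcff mnhx aaj pdr hrcs wzfw vmv eiz swxn
Hunk 6: at line 3 remove [zcff] add [cnf,cla] -> 13 lines: tehle fwaj yib cnf cla mnhx aaj pdr hrcs wzfw vmv eiz swxn
Hunk 7: at line 8 remove [wzfw] add [pqyv] -> 13 lines: tehle fwaj yib cnf cla mnhx aaj pdr hrcs pqyv vmv eiz swxn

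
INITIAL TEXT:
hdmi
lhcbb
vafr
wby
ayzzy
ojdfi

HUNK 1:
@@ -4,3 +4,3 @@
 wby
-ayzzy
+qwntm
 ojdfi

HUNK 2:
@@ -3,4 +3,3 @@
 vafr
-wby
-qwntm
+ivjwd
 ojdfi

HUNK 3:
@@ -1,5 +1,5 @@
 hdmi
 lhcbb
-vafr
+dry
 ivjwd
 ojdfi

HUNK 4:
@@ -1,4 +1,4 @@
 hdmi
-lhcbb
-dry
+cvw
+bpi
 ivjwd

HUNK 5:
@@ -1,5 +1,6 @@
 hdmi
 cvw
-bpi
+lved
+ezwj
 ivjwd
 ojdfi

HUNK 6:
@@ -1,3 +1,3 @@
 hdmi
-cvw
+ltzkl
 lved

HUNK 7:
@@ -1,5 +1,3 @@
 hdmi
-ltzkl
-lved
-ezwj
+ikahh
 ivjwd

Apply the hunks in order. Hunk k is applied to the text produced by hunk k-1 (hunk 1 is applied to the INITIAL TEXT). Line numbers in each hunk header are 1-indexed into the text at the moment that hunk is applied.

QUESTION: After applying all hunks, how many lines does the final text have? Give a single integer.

Hunk 1: at line 4 remove [ayzzy] add [qwntm] -> 6 lines: hdmi lhcbb vafr wby qwntm ojdfi
Hunk 2: at line 3 remove [wby,qwntm] add [ivjwd] -> 5 lines: hdmi lhcbb vafr ivjwd ojdfi
Hunk 3: at line 1 remove [vafr] add [dry] -> 5 lines: hdmi lhcbb dry ivjwd ojdfi
Hunk 4: at line 1 remove [lhcbb,dry] add [cvw,bpi] -> 5 lines: hdmi cvw bpi ivjwd ojdfi
Hunk 5: at line 1 remove [bpi] add [lved,ezwj] -> 6 lines: hdmi cvw lved ezwj ivjwd ojdfi
Hunk 6: at line 1 remove [cvw] add [ltzkl] -> 6 lines: hdmi ltzkl lved ezwj ivjwd ojdfi
Hunk 7: at line 1 remove [ltzkl,lved,ezwj] add [ikahh] -> 4 lines: hdmi ikahh ivjwd ojdfi
Final line count: 4

Answer: 4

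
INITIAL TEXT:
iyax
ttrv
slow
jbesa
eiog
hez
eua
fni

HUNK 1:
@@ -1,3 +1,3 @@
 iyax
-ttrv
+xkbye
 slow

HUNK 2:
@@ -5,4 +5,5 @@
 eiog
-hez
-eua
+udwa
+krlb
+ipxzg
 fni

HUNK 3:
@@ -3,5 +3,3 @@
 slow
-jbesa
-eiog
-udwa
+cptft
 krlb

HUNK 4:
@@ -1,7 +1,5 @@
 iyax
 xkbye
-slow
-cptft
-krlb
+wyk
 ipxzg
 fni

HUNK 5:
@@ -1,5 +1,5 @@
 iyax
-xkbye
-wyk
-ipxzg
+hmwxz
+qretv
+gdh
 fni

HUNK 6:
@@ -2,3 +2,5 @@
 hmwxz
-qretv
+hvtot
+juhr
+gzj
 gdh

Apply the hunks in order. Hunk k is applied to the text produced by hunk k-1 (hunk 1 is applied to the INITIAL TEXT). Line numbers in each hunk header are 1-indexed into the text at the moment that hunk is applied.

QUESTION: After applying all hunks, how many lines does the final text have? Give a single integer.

Answer: 7

Derivation:
Hunk 1: at line 1 remove [ttrv] add [xkbye] -> 8 lines: iyax xkbye slow jbesa eiog hez eua fni
Hunk 2: at line 5 remove [hez,eua] add [udwa,krlb,ipxzg] -> 9 lines: iyax xkbye slow jbesa eiog udwa krlb ipxzg fni
Hunk 3: at line 3 remove [jbesa,eiog,udwa] add [cptft] -> 7 lines: iyax xkbye slow cptft krlb ipxzg fni
Hunk 4: at line 1 remove [slow,cptft,krlb] add [wyk] -> 5 lines: iyax xkbye wyk ipxzg fni
Hunk 5: at line 1 remove [xkbye,wyk,ipxzg] add [hmwxz,qretv,gdh] -> 5 lines: iyax hmwxz qretv gdh fni
Hunk 6: at line 2 remove [qretv] add [hvtot,juhr,gzj] -> 7 lines: iyax hmwxz hvtot juhr gzj gdh fni
Final line count: 7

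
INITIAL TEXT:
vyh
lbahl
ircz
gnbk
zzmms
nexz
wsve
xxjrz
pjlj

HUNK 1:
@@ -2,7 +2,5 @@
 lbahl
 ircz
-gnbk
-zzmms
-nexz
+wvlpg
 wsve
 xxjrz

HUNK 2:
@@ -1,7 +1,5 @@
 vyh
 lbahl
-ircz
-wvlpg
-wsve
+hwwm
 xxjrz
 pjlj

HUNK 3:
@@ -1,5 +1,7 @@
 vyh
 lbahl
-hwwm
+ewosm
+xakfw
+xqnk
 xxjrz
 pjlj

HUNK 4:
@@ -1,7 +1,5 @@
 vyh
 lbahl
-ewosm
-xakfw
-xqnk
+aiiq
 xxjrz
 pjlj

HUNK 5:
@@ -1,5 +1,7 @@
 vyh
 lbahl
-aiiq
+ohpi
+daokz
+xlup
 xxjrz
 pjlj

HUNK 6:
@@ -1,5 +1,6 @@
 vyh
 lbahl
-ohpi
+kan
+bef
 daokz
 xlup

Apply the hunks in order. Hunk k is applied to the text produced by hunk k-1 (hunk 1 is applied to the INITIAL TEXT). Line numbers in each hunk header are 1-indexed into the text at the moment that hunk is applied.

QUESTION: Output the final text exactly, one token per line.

Hunk 1: at line 2 remove [gnbk,zzmms,nexz] add [wvlpg] -> 7 lines: vyh lbahl ircz wvlpg wsve xxjrz pjlj
Hunk 2: at line 1 remove [ircz,wvlpg,wsve] add [hwwm] -> 5 lines: vyh lbahl hwwm xxjrz pjlj
Hunk 3: at line 1 remove [hwwm] add [ewosm,xakfw,xqnk] -> 7 lines: vyh lbahl ewosm xakfw xqnk xxjrz pjlj
Hunk 4: at line 1 remove [ewosm,xakfw,xqnk] add [aiiq] -> 5 lines: vyh lbahl aiiq xxjrz pjlj
Hunk 5: at line 1 remove [aiiq] add [ohpi,daokz,xlup] -> 7 lines: vyh lbahl ohpi daokz xlup xxjrz pjlj
Hunk 6: at line 1 remove [ohpi] add [kan,bef] -> 8 lines: vyh lbahl kan bef daokz xlup xxjrz pjlj

Answer: vyh
lbahl
kan
bef
daokz
xlup
xxjrz
pjlj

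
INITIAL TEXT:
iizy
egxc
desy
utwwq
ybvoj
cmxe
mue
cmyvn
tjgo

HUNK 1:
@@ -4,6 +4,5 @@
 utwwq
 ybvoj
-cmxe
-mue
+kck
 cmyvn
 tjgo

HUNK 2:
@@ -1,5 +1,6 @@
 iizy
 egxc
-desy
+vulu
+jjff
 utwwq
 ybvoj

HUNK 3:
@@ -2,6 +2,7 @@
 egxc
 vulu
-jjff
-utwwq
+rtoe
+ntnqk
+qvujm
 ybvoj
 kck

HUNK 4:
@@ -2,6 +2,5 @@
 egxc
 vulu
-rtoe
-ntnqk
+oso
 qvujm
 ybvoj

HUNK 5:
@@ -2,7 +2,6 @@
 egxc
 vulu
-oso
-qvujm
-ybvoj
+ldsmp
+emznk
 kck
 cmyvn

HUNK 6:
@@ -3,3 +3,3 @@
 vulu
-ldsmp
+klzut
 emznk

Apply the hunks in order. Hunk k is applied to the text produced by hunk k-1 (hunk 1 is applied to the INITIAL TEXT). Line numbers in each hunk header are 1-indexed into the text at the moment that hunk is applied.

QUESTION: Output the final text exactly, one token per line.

Answer: iizy
egxc
vulu
klzut
emznk
kck
cmyvn
tjgo

Derivation:
Hunk 1: at line 4 remove [cmxe,mue] add [kck] -> 8 lines: iizy egxc desy utwwq ybvoj kck cmyvn tjgo
Hunk 2: at line 1 remove [desy] add [vulu,jjff] -> 9 lines: iizy egxc vulu jjff utwwq ybvoj kck cmyvn tjgo
Hunk 3: at line 2 remove [jjff,utwwq] add [rtoe,ntnqk,qvujm] -> 10 lines: iizy egxc vulu rtoe ntnqk qvujm ybvoj kck cmyvn tjgo
Hunk 4: at line 2 remove [rtoe,ntnqk] add [oso] -> 9 lines: iizy egxc vulu oso qvujm ybvoj kck cmyvn tjgo
Hunk 5: at line 2 remove [oso,qvujm,ybvoj] add [ldsmp,emznk] -> 8 lines: iizy egxc vulu ldsmp emznk kck cmyvn tjgo
Hunk 6: at line 3 remove [ldsmp] add [klzut] -> 8 lines: iizy egxc vulu klzut emznk kck cmyvn tjgo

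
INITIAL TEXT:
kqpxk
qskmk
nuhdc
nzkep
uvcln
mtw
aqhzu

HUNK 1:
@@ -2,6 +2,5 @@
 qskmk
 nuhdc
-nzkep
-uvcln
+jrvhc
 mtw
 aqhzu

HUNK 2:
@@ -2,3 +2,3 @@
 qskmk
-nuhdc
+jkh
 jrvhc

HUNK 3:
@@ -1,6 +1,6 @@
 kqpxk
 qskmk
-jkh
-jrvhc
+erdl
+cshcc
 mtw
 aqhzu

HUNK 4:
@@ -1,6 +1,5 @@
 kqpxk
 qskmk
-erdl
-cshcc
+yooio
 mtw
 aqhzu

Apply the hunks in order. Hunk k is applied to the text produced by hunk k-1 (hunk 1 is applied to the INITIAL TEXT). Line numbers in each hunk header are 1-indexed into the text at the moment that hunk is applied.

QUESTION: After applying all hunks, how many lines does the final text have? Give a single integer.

Hunk 1: at line 2 remove [nzkep,uvcln] add [jrvhc] -> 6 lines: kqpxk qskmk nuhdc jrvhc mtw aqhzu
Hunk 2: at line 2 remove [nuhdc] add [jkh] -> 6 lines: kqpxk qskmk jkh jrvhc mtw aqhzu
Hunk 3: at line 1 remove [jkh,jrvhc] add [erdl,cshcc] -> 6 lines: kqpxk qskmk erdl cshcc mtw aqhzu
Hunk 4: at line 1 remove [erdl,cshcc] add [yooio] -> 5 lines: kqpxk qskmk yooio mtw aqhzu
Final line count: 5

Answer: 5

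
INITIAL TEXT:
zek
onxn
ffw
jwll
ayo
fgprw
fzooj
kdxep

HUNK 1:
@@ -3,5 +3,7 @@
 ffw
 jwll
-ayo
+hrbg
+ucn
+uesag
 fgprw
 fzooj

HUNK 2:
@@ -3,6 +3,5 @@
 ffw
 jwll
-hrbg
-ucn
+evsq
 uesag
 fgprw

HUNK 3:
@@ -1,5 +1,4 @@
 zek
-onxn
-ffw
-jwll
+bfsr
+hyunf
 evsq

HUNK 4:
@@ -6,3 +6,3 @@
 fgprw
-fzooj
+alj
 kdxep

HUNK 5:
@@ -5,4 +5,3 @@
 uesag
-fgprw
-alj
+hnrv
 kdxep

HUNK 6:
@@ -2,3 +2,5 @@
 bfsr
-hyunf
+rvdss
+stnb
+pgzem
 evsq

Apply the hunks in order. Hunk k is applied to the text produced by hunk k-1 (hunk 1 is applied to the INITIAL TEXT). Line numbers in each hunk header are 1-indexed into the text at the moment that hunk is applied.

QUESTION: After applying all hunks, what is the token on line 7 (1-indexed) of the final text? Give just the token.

Answer: uesag

Derivation:
Hunk 1: at line 3 remove [ayo] add [hrbg,ucn,uesag] -> 10 lines: zek onxn ffw jwll hrbg ucn uesag fgprw fzooj kdxep
Hunk 2: at line 3 remove [hrbg,ucn] add [evsq] -> 9 lines: zek onxn ffw jwll evsq uesag fgprw fzooj kdxep
Hunk 3: at line 1 remove [onxn,ffw,jwll] add [bfsr,hyunf] -> 8 lines: zek bfsr hyunf evsq uesag fgprw fzooj kdxep
Hunk 4: at line 6 remove [fzooj] add [alj] -> 8 lines: zek bfsr hyunf evsq uesag fgprw alj kdxep
Hunk 5: at line 5 remove [fgprw,alj] add [hnrv] -> 7 lines: zek bfsr hyunf evsq uesag hnrv kdxep
Hunk 6: at line 2 remove [hyunf] add [rvdss,stnb,pgzem] -> 9 lines: zek bfsr rvdss stnb pgzem evsq uesag hnrv kdxep
Final line 7: uesag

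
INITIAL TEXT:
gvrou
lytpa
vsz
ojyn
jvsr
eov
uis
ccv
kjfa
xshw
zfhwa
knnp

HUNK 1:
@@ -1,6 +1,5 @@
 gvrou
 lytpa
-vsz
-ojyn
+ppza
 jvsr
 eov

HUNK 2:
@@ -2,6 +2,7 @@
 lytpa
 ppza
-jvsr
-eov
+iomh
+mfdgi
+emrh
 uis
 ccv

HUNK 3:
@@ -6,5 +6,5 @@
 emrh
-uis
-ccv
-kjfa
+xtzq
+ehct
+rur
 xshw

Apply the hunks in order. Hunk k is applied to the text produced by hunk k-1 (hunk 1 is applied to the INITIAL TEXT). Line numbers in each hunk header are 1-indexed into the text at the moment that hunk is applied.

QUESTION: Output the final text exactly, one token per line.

Answer: gvrou
lytpa
ppza
iomh
mfdgi
emrh
xtzq
ehct
rur
xshw
zfhwa
knnp

Derivation:
Hunk 1: at line 1 remove [vsz,ojyn] add [ppza] -> 11 lines: gvrou lytpa ppza jvsr eov uis ccv kjfa xshw zfhwa knnp
Hunk 2: at line 2 remove [jvsr,eov] add [iomh,mfdgi,emrh] -> 12 lines: gvrou lytpa ppza iomh mfdgi emrh uis ccv kjfa xshw zfhwa knnp
Hunk 3: at line 6 remove [uis,ccv,kjfa] add [xtzq,ehct,rur] -> 12 lines: gvrou lytpa ppza iomh mfdgi emrh xtzq ehct rur xshw zfhwa knnp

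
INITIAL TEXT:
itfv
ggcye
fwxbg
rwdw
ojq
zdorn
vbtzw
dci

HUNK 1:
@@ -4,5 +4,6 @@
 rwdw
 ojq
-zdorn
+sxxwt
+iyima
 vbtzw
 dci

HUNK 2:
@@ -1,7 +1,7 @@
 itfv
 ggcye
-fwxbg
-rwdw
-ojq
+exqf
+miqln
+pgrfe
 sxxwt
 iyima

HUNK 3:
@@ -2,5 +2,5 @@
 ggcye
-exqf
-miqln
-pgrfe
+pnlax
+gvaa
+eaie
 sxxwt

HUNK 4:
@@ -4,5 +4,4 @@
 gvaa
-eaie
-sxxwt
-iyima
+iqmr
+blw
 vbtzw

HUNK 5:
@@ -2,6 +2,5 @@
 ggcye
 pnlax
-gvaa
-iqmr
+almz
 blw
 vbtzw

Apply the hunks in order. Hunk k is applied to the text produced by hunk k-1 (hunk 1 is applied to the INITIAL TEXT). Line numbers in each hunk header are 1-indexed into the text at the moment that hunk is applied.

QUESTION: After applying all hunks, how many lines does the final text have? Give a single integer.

Answer: 7

Derivation:
Hunk 1: at line 4 remove [zdorn] add [sxxwt,iyima] -> 9 lines: itfv ggcye fwxbg rwdw ojq sxxwt iyima vbtzw dci
Hunk 2: at line 1 remove [fwxbg,rwdw,ojq] add [exqf,miqln,pgrfe] -> 9 lines: itfv ggcye exqf miqln pgrfe sxxwt iyima vbtzw dci
Hunk 3: at line 2 remove [exqf,miqln,pgrfe] add [pnlax,gvaa,eaie] -> 9 lines: itfv ggcye pnlax gvaa eaie sxxwt iyima vbtzw dci
Hunk 4: at line 4 remove [eaie,sxxwt,iyima] add [iqmr,blw] -> 8 lines: itfv ggcye pnlax gvaa iqmr blw vbtzw dci
Hunk 5: at line 2 remove [gvaa,iqmr] add [almz] -> 7 lines: itfv ggcye pnlax almz blw vbtzw dci
Final line count: 7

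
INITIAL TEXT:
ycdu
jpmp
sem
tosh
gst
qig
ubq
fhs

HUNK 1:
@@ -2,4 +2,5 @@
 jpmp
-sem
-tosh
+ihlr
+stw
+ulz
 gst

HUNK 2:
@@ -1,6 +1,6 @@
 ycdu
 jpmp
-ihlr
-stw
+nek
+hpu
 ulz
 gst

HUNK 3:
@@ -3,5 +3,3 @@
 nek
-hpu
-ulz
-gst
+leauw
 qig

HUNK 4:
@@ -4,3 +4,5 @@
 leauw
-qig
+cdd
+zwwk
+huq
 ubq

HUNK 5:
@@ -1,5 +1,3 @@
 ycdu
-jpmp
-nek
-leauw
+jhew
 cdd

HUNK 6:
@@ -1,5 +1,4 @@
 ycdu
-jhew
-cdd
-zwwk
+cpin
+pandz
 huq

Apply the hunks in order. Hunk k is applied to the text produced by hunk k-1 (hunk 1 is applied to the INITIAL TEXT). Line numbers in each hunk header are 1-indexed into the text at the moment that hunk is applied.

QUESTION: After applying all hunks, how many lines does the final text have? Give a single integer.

Hunk 1: at line 2 remove [sem,tosh] add [ihlr,stw,ulz] -> 9 lines: ycdu jpmp ihlr stw ulz gst qig ubq fhs
Hunk 2: at line 1 remove [ihlr,stw] add [nek,hpu] -> 9 lines: ycdu jpmp nek hpu ulz gst qig ubq fhs
Hunk 3: at line 3 remove [hpu,ulz,gst] add [leauw] -> 7 lines: ycdu jpmp nek leauw qig ubq fhs
Hunk 4: at line 4 remove [qig] add [cdd,zwwk,huq] -> 9 lines: ycdu jpmp nek leauw cdd zwwk huq ubq fhs
Hunk 5: at line 1 remove [jpmp,nek,leauw] add [jhew] -> 7 lines: ycdu jhew cdd zwwk huq ubq fhs
Hunk 6: at line 1 remove [jhew,cdd,zwwk] add [cpin,pandz] -> 6 lines: ycdu cpin pandz huq ubq fhs
Final line count: 6

Answer: 6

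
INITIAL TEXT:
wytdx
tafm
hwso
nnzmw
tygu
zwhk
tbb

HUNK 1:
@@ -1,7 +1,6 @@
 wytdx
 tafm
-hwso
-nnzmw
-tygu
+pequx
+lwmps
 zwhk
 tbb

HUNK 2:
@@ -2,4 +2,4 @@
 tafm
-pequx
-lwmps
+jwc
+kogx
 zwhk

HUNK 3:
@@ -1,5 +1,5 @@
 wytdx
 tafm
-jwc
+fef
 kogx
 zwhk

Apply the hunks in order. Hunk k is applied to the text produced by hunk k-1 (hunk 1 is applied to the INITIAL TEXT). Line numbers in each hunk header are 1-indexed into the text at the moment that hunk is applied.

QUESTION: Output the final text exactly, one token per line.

Hunk 1: at line 1 remove [hwso,nnzmw,tygu] add [pequx,lwmps] -> 6 lines: wytdx tafm pequx lwmps zwhk tbb
Hunk 2: at line 2 remove [pequx,lwmps] add [jwc,kogx] -> 6 lines: wytdx tafm jwc kogx zwhk tbb
Hunk 3: at line 1 remove [jwc] add [fef] -> 6 lines: wytdx tafm fef kogx zwhk tbb

Answer: wytdx
tafm
fef
kogx
zwhk
tbb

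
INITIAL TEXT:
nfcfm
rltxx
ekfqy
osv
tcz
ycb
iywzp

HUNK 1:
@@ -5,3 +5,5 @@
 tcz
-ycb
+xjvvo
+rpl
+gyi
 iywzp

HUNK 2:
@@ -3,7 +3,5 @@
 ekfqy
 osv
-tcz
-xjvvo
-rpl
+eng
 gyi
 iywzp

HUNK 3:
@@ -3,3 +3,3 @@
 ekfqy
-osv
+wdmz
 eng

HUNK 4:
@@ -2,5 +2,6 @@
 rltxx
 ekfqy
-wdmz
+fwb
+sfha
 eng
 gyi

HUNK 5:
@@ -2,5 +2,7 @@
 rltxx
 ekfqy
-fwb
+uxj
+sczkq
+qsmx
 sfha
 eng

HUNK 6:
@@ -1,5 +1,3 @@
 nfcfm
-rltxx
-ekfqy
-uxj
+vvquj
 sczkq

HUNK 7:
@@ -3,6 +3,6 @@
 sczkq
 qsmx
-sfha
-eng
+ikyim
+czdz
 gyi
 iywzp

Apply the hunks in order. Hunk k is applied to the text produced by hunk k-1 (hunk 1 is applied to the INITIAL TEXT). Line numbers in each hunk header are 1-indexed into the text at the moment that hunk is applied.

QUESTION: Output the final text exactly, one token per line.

Answer: nfcfm
vvquj
sczkq
qsmx
ikyim
czdz
gyi
iywzp

Derivation:
Hunk 1: at line 5 remove [ycb] add [xjvvo,rpl,gyi] -> 9 lines: nfcfm rltxx ekfqy osv tcz xjvvo rpl gyi iywzp
Hunk 2: at line 3 remove [tcz,xjvvo,rpl] add [eng] -> 7 lines: nfcfm rltxx ekfqy osv eng gyi iywzp
Hunk 3: at line 3 remove [osv] add [wdmz] -> 7 lines: nfcfm rltxx ekfqy wdmz eng gyi iywzp
Hunk 4: at line 2 remove [wdmz] add [fwb,sfha] -> 8 lines: nfcfm rltxx ekfqy fwb sfha eng gyi iywzp
Hunk 5: at line 2 remove [fwb] add [uxj,sczkq,qsmx] -> 10 lines: nfcfm rltxx ekfqy uxj sczkq qsmx sfha eng gyi iywzp
Hunk 6: at line 1 remove [rltxx,ekfqy,uxj] add [vvquj] -> 8 lines: nfcfm vvquj sczkq qsmx sfha eng gyi iywzp
Hunk 7: at line 3 remove [sfha,eng] add [ikyim,czdz] -> 8 lines: nfcfm vvquj sczkq qsmx ikyim czdz gyi iywzp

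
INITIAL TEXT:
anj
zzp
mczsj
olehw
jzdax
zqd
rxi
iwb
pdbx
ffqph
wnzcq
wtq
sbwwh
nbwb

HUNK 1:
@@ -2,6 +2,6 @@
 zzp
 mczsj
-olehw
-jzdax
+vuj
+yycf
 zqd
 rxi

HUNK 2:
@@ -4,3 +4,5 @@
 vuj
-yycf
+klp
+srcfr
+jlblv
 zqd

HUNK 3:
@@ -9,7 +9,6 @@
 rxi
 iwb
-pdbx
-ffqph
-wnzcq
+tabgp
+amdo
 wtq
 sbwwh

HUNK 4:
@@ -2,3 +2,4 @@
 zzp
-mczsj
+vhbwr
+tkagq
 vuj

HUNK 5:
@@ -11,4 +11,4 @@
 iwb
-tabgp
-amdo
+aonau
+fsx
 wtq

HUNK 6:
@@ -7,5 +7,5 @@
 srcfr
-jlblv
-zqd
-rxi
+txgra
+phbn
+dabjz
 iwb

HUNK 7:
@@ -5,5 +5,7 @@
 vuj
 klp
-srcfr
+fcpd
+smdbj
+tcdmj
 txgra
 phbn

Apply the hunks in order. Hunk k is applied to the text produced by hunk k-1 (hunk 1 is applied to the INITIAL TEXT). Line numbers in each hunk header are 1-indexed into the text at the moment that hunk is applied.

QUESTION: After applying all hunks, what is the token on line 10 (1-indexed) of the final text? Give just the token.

Hunk 1: at line 2 remove [olehw,jzdax] add [vuj,yycf] -> 14 lines: anj zzp mczsj vuj yycf zqd rxi iwb pdbx ffqph wnzcq wtq sbwwh nbwb
Hunk 2: at line 4 remove [yycf] add [klp,srcfr,jlblv] -> 16 lines: anj zzp mczsj vuj klp srcfr jlblv zqd rxi iwb pdbx ffqph wnzcq wtq sbwwh nbwb
Hunk 3: at line 9 remove [pdbx,ffqph,wnzcq] add [tabgp,amdo] -> 15 lines: anj zzp mczsj vuj klp srcfr jlblv zqd rxi iwb tabgp amdo wtq sbwwh nbwb
Hunk 4: at line 2 remove [mczsj] add [vhbwr,tkagq] -> 16 lines: anj zzp vhbwr tkagq vuj klp srcfr jlblv zqd rxi iwb tabgp amdo wtq sbwwh nbwb
Hunk 5: at line 11 remove [tabgp,amdo] add [aonau,fsx] -> 16 lines: anj zzp vhbwr tkagq vuj klp srcfr jlblv zqd rxi iwb aonau fsx wtq sbwwh nbwb
Hunk 6: at line 7 remove [jlblv,zqd,rxi] add [txgra,phbn,dabjz] -> 16 lines: anj zzp vhbwr tkagq vuj klp srcfr txgra phbn dabjz iwb aonau fsx wtq sbwwh nbwb
Hunk 7: at line 5 remove [srcfr] add [fcpd,smdbj,tcdmj] -> 18 lines: anj zzp vhbwr tkagq vuj klp fcpd smdbj tcdmj txgra phbn dabjz iwb aonau fsx wtq sbwwh nbwb
Final line 10: txgra

Answer: txgra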